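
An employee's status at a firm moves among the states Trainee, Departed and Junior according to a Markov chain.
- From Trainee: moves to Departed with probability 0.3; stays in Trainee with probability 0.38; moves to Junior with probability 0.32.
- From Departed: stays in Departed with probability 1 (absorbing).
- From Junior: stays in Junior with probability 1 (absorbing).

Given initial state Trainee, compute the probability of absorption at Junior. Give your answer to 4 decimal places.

Let h(s) be the probability of absorption at Junior starting from transient state s. Then h(Junior) = 1 and h(Departed) = 0. By first-step analysis:
h(Trainee) = 0.38·h(Trainee) + 0.3·0 + 0.32·1
Solving: h(Trainee) = 0.5161.
Starting from Trainee, the probability is 0.5161.

0.5161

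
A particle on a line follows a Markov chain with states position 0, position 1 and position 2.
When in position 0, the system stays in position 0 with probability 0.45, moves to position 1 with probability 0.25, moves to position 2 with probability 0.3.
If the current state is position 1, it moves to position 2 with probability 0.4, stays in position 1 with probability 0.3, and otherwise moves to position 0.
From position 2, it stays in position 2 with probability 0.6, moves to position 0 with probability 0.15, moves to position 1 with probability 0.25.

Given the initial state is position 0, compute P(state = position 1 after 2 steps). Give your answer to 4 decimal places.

Sum over the intermediate state after 1 step:
P = P(position 0→position 0)·P(position 0→position 1) + P(position 0→position 1)·P(position 1→position 1) + P(position 0→position 2)·P(position 2→position 1)
  = 0.45×0.25 + 0.25×0.3 + 0.3×0.25
  = 0.1125 + 0.0750 + 0.0750 = 0.2625

0.2625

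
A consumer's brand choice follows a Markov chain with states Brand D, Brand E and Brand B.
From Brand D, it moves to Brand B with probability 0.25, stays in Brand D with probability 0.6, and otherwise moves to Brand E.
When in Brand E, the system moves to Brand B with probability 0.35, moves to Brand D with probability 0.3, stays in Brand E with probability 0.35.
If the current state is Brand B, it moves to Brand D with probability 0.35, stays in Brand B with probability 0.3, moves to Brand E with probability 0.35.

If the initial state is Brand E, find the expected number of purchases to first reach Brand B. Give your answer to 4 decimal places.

3.2558

Let t(s) be the expected number of purchases to first reach Brand B from state s, with t(Brand B) = 0. Conditioning on the first purchase:
t(Brand D) = 1 + 0.6·t(Brand D) + 0.15·t(Brand E)
t(Brand E) = 1 + 0.3·t(Brand D) + 0.35·t(Brand E)
Solving: t(Brand D) = 3.7209, t(Brand E) = 3.2558.
Expected purchases from Brand E to Brand B: 3.2558.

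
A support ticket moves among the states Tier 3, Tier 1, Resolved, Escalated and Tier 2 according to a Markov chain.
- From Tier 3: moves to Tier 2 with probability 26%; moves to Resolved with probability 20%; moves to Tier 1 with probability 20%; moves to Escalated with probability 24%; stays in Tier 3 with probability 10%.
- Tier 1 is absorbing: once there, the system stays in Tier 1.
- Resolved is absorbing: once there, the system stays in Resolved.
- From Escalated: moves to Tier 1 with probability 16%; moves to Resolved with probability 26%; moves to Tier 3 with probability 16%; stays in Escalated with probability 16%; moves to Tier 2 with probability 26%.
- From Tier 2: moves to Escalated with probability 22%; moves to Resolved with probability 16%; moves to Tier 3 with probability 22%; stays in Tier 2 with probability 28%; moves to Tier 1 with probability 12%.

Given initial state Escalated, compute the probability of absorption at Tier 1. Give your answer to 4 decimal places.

Let h(s) be the probability of absorption at Tier 1 starting from transient state s. Then h(Tier 1) = 1 and h(Resolved) = 0. By first-step analysis:
h(Tier 3) = 0.1·h(Tier 3) + 0.2·1 + 0.2·0 + 0.24·h(Escalated) + 0.26·h(Tier 2)
h(Escalated) = 0.16·h(Tier 3) + 0.16·1 + 0.26·0 + 0.16·h(Escalated) + 0.26·h(Tier 2)
h(Tier 2) = 0.22·h(Tier 3) + 0.12·1 + 0.16·0 + 0.22·h(Escalated) + 0.28·h(Tier 2)
Solving: h(Tier 3) = 0.4566, h(Escalated) = 0.4111, h(Tier 2) = 0.4318.
Starting from Escalated, the probability is 0.4111.

0.4111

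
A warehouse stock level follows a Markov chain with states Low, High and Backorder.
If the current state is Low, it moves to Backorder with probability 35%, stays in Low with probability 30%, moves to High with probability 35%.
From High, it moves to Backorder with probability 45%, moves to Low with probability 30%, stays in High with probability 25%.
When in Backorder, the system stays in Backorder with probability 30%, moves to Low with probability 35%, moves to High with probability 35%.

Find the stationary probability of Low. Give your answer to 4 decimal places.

Let the stationary distribution be π with π = πP and π_1 + π_2 + π_3 = 1.
π_1 = 0.3·π_1 + 0.3·π_2 + 0.35·π_3
π_2 = 0.35·π_1 + 0.25·π_2 + 0.35·π_3
Solving with the normalization constraint gives π = (0.3182, 0.3182, 0.3636).
So the stationary probability of Low is 0.3182.

0.3182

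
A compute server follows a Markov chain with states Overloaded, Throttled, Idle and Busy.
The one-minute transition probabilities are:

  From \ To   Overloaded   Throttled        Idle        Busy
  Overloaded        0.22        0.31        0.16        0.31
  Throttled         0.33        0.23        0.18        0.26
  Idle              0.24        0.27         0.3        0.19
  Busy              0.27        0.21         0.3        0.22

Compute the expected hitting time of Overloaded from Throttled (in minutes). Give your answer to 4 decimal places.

Let t(s) be the expected number of minutes to first reach Overloaded from state s, with t(Overloaded) = 0. Conditioning on the first minute:
t(Throttled) = 1 + 0.23·t(Throttled) + 0.18·t(Idle) + 0.26·t(Busy)
t(Idle) = 1 + 0.27·t(Throttled) + 0.3·t(Idle) + 0.19·t(Busy)
t(Busy) = 1 + 0.21·t(Throttled) + 0.3·t(Idle) + 0.22·t(Busy)
Solving: t(Throttled) = 3.3936, t(Idle) = 3.7221, t(Busy) = 3.6273.
Expected minutes from Throttled to Overloaded: 3.3936.

3.3936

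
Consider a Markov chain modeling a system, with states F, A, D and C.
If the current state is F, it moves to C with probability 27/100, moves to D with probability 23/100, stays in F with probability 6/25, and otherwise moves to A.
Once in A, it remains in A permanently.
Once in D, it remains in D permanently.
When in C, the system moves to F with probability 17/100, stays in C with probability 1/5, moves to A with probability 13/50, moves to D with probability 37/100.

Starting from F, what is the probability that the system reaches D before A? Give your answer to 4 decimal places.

Let h(s) be the probability of absorption at D starting from transient state s. Then h(D) = 1 and h(A) = 0. By first-step analysis:
h(F) = 0.24·h(F) + 0.26·0 + 0.23·1 + 0.27·h(C)
h(C) = 0.17·h(F) + 0.26·0 + 0.37·1 + 0.2·h(C)
Solving: h(F) = 0.5051, h(C) = 0.5698.
Starting from F, the probability is 0.5051.

0.5051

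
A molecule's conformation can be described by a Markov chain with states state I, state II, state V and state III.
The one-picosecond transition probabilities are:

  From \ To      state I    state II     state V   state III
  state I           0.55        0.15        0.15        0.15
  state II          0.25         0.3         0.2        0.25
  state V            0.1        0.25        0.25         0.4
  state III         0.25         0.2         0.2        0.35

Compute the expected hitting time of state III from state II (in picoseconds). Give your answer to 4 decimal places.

Let t(s) be the expected number of picoseconds to first reach state III from state s, with t(state III) = 0. Conditioning on the first picosecond:
t(state I) = 1 + 0.55·t(state I) + 0.15·t(state II) + 0.15·t(state V)
t(state II) = 1 + 0.25·t(state I) + 0.3·t(state II) + 0.2·t(state V)
t(state V) = 1 + 0.1·t(state I) + 0.25·t(state II) + 0.25·t(state V)
Solving: t(state I) = 4.6697, t(state II) = 4.0399, t(state V) = 3.3026.
Expected picoseconds from state II to state III: 4.0399.

4.0399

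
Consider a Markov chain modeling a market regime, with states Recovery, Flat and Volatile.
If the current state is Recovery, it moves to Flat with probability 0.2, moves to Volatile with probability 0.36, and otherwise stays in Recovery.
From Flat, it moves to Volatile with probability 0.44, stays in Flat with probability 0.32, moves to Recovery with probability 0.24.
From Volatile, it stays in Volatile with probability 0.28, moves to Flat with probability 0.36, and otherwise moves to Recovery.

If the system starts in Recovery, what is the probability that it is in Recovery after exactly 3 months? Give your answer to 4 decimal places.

0.3559

Propagate the distribution vector 3 months from Recovery.
After 0 months: (1.0000, 0.0000, 0.0000)
After 1 month: (0.4400, 0.2000, 0.3600)
After 2 months: (0.3712, 0.2816, 0.3472)
After 3 months: (0.3559, 0.2893, 0.3548)
P(in Recovery after 3 months) = 0.3559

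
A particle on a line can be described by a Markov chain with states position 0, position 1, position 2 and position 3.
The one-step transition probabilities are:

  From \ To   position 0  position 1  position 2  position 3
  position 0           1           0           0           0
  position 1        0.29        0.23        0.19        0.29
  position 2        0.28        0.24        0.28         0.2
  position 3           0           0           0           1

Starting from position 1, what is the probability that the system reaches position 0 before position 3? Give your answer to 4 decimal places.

0.5149

Let h(s) be the probability of absorption at position 0 starting from transient state s. Then h(position 0) = 1 and h(position 3) = 0. By first-step analysis:
h(position 1) = 0.29·1 + 0.23·h(position 1) + 0.19·h(position 2) + 0.29·0
h(position 2) = 0.28·1 + 0.24·h(position 1) + 0.28·h(position 2) + 0.2·0
Solving: h(position 1) = 0.5149, h(position 2) = 0.5605.
Starting from position 1, the probability is 0.5149.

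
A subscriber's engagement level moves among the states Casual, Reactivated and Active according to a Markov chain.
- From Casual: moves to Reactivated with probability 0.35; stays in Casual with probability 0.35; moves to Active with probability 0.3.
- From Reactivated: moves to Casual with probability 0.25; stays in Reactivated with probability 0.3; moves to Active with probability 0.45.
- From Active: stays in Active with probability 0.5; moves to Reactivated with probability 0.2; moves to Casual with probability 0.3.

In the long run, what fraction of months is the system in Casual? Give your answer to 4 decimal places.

0.3014

Let the stationary distribution be π with π = πP and π_1 + π_2 + π_3 = 1.
π_1 = 0.35·π_1 + 0.25·π_2 + 0.3·π_3
π_2 = 0.35·π_1 + 0.3·π_2 + 0.2·π_3
Solving with the normalization constraint gives π = (0.3014, 0.2725, 0.4261).
So the stationary probability of Casual is 0.3014.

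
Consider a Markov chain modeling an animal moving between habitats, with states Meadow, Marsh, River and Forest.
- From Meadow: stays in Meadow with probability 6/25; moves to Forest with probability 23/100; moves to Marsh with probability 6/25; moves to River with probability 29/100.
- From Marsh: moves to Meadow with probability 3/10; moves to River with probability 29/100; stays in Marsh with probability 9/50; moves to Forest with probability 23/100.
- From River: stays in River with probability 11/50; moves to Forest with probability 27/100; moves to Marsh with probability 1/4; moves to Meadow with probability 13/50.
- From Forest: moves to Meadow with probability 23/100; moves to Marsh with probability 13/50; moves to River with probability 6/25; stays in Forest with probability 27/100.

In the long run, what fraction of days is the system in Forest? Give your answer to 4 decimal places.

Let the stationary distribution be π with π = πP and π_1 + π_2 + π_3 + π_4 = 1.
π_1 = 0.24·π_1 + 0.3·π_2 + 0.26·π_3 + 0.23·π_4
π_2 = 0.24·π_1 + 0.18·π_2 + 0.25·π_3 + 0.26·π_4
π_3 = 0.29·π_1 + 0.29·π_2 + 0.22·π_3 + 0.24·π_4
Solving with the normalization constraint gives π = (0.2567, 0.2336, 0.2593, 0.2504).
So the stationary probability of Forest is 0.2504.

0.2504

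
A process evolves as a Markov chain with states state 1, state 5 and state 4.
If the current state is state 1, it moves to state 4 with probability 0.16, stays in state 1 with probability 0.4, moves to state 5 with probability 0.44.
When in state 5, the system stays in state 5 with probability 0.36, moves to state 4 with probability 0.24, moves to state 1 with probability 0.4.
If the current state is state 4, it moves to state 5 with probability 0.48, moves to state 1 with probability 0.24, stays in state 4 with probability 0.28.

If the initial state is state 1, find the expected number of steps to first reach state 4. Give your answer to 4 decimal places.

5.1923

Let t(s) be the expected number of steps to first reach state 4 from state s, with t(state 4) = 0. Conditioning on the first step:
t(state 1) = 1 + 0.4·t(state 1) + 0.44·t(state 5)
t(state 5) = 1 + 0.4·t(state 1) + 0.36·t(state 5)
Solving: t(state 1) = 5.1923, t(state 5) = 4.8077.
Expected steps from state 1 to state 4: 5.1923.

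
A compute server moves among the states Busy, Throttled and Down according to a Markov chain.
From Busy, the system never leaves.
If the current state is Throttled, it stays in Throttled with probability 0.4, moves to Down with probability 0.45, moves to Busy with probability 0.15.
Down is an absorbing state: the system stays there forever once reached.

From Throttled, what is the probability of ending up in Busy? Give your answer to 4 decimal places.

Let h(s) be the probability of absorption at Busy starting from transient state s. Then h(Busy) = 1 and h(Down) = 0. By first-step analysis:
h(Throttled) = 0.15·1 + 0.4·h(Throttled) + 0.45·0
Solving: h(Throttled) = 0.2500.
Starting from Throttled, the probability is 0.2500.

0.2500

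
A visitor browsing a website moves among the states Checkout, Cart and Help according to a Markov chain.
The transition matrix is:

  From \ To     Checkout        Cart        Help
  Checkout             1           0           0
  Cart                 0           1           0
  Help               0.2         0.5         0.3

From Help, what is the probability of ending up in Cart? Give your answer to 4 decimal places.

Let h(s) be the probability of absorption at Cart starting from transient state s. Then h(Cart) = 1 and h(Checkout) = 0. By first-step analysis:
h(Help) = 0.2·0 + 0.5·1 + 0.3·h(Help)
Solving: h(Help) = 0.7143.
Starting from Help, the probability is 0.7143.

0.7143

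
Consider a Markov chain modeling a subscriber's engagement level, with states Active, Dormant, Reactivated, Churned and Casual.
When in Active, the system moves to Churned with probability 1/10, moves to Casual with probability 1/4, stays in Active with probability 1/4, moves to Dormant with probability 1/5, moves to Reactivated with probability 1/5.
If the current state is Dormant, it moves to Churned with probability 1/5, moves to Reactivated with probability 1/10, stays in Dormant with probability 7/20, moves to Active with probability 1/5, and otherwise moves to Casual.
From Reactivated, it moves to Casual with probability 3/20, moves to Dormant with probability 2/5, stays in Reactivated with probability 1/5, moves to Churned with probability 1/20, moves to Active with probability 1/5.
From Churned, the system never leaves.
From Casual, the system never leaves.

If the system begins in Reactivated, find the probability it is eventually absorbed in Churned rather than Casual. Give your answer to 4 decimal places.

0.3949

Let h(s) be the probability of absorption at Churned starting from transient state s. Then h(Churned) = 1 and h(Casual) = 0. By first-step analysis:
h(Active) = 0.25·h(Active) + 0.2·h(Dormant) + 0.2·h(Reactivated) + 0.1·1 + 0.25·0
h(Dormant) = 0.2·h(Active) + 0.35·h(Dormant) + 0.1·h(Reactivated) + 0.2·1 + 0.15·0
h(Reactivated) = 0.2·h(Active) + 0.4·h(Dormant) + 0.2·h(Reactivated) + 0.05·1 + 0.15·0
Solving: h(Active) = 0.3670, h(Dormant) = 0.4814, h(Reactivated) = 0.3949.
Starting from Reactivated, the probability is 0.3949.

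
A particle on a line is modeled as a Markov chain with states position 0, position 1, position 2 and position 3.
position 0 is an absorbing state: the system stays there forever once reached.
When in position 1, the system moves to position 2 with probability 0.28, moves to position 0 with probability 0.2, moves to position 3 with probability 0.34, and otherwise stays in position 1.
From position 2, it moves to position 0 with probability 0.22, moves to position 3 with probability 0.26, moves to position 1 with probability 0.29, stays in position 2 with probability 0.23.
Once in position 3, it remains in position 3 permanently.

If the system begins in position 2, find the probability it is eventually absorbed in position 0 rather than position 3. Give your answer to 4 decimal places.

0.4333

Let h(s) be the probability of absorption at position 0 starting from transient state s. Then h(position 0) = 1 and h(position 3) = 0. By first-step analysis:
h(position 1) = 0.2·1 + 0.18·h(position 1) + 0.28·h(position 2) + 0.34·0
h(position 2) = 0.22·1 + 0.29·h(position 1) + 0.23·h(position 2) + 0.26·0
Solving: h(position 1) = 0.3919, h(position 2) = 0.4333.
Starting from position 2, the probability is 0.4333.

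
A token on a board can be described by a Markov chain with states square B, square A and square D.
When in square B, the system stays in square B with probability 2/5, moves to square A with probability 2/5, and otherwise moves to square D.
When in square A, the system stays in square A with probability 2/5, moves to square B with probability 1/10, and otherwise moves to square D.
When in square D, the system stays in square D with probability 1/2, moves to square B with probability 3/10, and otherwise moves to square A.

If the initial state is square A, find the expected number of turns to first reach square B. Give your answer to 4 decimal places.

5.0000

Let t(s) be the expected number of turns to first reach square B from state s, with t(square B) = 0. Conditioning on the first turn:
t(square A) = 1 + 0.4·t(square A) + 0.5·t(square D)
t(square D) = 1 + 0.2·t(square A) + 0.5·t(square D)
Solving: t(square A) = 5.0000, t(square D) = 4.0000.
Expected turns from square A to square B: 5.0000.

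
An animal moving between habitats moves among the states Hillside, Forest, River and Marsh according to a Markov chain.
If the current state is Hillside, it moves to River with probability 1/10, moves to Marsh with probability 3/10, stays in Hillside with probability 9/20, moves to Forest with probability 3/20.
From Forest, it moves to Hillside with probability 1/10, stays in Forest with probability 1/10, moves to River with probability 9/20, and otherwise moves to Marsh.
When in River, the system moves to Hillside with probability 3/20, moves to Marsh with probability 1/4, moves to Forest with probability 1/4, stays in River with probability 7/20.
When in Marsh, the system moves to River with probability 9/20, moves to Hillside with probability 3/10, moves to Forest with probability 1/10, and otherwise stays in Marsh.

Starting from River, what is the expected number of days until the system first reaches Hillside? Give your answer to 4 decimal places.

Let t(s) be the expected number of days to first reach Hillside from state s, with t(Hillside) = 0. Conditioning on the first day:
t(Forest) = 1 + 0.1·t(Forest) + 0.45·t(River) + 0.35·t(Marsh)
t(River) = 1 + 0.25·t(Forest) + 0.35·t(River) + 0.25·t(Marsh)
t(Marsh) = 1 + 0.1·t(Forest) + 0.45·t(River) + 0.15·t(Marsh)
Solving: t(Forest) = 5.8150, t(River) = 5.6388, t(Marsh) = 4.8458.
Expected days from River to Hillside: 5.6388.

5.6388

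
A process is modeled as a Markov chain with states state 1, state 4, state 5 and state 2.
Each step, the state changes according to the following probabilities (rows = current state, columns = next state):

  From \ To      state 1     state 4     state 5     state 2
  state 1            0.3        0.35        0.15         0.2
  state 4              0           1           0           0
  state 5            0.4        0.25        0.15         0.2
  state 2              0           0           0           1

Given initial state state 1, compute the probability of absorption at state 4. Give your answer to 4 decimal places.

Let h(s) be the probability of absorption at state 4 starting from transient state s. Then h(state 4) = 1 and h(state 2) = 0. By first-step analysis:
h(state 1) = 0.3·h(state 1) + 0.35·1 + 0.15·h(state 5) + 0.2·0
h(state 5) = 0.4·h(state 1) + 0.25·1 + 0.15·h(state 5) + 0.2·0
Solving: h(state 1) = 0.6262, h(state 5) = 0.5888.
Starting from state 1, the probability is 0.6262.

0.6262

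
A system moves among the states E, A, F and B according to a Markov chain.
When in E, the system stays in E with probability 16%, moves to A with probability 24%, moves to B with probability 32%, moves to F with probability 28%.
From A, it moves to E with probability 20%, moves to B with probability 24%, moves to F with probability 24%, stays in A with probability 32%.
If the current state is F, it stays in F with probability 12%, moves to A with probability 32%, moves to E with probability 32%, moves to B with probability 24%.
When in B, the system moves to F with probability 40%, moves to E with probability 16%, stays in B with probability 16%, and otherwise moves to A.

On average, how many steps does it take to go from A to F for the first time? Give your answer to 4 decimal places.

3.5081

Let t(s) be the expected number of steps to first reach F from state s, with t(F) = 0. Conditioning on the first step:
t(E) = 1 + 0.16·t(E) + 0.24·t(A) + 0.32·t(B)
t(A) = 1 + 0.2·t(E) + 0.32·t(A) + 0.24·t(B)
t(B) = 1 + 0.16·t(E) + 0.28·t(A) + 0.16·t(B)
Solving: t(E) = 3.3337, t(A) = 3.5081, t(B) = 2.9948.
Expected steps from A to F: 3.5081.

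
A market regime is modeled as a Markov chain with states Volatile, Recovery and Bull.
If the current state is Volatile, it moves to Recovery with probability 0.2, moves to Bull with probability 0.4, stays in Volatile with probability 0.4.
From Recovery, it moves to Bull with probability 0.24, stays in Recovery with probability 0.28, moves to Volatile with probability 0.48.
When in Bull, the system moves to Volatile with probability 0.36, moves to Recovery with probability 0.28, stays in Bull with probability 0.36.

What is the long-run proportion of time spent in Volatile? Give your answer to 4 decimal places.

Let the stationary distribution be π with π = πP and π_1 + π_2 + π_3 = 1.
π_1 = 0.4·π_1 + 0.48·π_2 + 0.36·π_3
π_2 = 0.2·π_1 + 0.28·π_2 + 0.28·π_3
Solving with the normalization constraint gives π = (0.4059, 0.2475, 0.3465).
So the stationary probability of Volatile is 0.4059.

0.4059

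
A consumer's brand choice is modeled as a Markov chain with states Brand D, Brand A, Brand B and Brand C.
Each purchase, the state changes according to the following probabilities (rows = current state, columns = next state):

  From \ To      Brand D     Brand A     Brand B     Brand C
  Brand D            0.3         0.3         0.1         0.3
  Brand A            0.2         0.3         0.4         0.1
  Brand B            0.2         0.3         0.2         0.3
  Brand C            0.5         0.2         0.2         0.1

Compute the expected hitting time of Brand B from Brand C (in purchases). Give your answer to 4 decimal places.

Let t(s) be the expected number of purchases to first reach Brand B from state s, with t(Brand B) = 0. Conditioning on the first purchase:
t(Brand D) = 1 + 0.3·t(Brand D) + 0.3·t(Brand A) + 0.3·t(Brand C)
t(Brand A) = 1 + 0.2·t(Brand D) + 0.3·t(Brand A) + 0.1·t(Brand C)
t(Brand C) = 1 + 0.5·t(Brand D) + 0.2·t(Brand A) + 0.1·t(Brand C)
Solving: t(Brand D) = 4.8963, t(Brand A) = 3.4855, t(Brand C) = 4.6058.
Expected purchases from Brand C to Brand B: 4.6058.

4.6058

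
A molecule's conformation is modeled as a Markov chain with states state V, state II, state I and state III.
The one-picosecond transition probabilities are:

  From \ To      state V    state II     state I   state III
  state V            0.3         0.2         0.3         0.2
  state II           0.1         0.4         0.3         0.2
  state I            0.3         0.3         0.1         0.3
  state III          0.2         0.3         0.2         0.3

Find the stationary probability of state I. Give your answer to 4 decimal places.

0.2294

Let the stationary distribution be π with π = πP and π_1 + π_2 + π_3 + π_4 = 1.
π_1 = 0.3·π_1 + 0.1·π_2 + 0.3·π_3 + 0.2·π_4
π_2 = 0.2·π_1 + 0.4·π_2 + 0.3·π_3 + 0.3·π_4
π_3 = 0.3·π_1 + 0.3·π_2 + 0.1·π_3 + 0.2·π_4
Solving with the normalization constraint gives π = (0.2133, 0.3096, 0.2294, 0.2477).
So the stationary probability of state I is 0.2294.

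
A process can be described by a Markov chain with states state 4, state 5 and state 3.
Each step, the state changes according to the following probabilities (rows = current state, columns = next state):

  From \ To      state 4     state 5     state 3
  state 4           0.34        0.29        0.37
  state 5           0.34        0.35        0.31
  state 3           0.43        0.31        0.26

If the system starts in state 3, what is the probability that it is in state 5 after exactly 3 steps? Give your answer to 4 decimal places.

Propagate the distribution vector 3 steps from state 3.
After 0 steps: (0.0000, 0.0000, 1.0000)
After 1 step: (0.4300, 0.3100, 0.2600)
After 2 steps: (0.3634, 0.3138, 0.3228)
After 3 steps: (0.3691, 0.3153, 0.3157)
P(in state 5 after 3 steps) = 0.3153

0.3153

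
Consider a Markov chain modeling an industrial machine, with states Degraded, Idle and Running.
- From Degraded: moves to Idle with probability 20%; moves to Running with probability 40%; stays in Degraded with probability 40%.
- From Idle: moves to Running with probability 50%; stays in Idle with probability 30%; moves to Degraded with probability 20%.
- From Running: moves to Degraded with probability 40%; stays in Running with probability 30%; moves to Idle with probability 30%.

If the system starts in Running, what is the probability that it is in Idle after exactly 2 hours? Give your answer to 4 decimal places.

0.2600

Sum over the intermediate state after 1 hour:
P = P(Running→Degraded)·P(Degraded→Idle) + P(Running→Idle)·P(Idle→Idle) + P(Running→Running)·P(Running→Idle)
  = 0.4×0.2 + 0.3×0.3 + 0.3×0.3
  = 0.0800 + 0.0900 + 0.0900 = 0.2600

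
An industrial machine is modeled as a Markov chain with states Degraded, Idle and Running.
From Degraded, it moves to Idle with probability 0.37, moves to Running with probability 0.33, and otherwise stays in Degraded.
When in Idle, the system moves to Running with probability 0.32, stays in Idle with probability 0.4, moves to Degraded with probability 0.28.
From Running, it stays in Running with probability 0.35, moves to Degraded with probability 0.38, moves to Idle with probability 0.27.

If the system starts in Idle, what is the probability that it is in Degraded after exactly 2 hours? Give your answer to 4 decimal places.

Sum over the intermediate state after 1 hour:
P = P(Idle→Degraded)·P(Degraded→Degraded) + P(Idle→Idle)·P(Idle→Degraded) + P(Idle→Running)·P(Running→Degraded)
  = 0.28×0.3 + 0.4×0.28 + 0.32×0.38
  = 0.0840 + 0.1120 + 0.1216 = 0.3176

0.3176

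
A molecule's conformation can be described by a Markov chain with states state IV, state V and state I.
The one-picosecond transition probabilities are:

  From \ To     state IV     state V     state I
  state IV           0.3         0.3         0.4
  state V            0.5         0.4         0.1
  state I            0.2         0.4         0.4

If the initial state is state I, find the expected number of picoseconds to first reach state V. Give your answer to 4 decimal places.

Let t(s) be the expected number of picoseconds to first reach state V from state s, with t(state V) = 0. Conditioning on the first picosecond:
t(state IV) = 1 + 0.3·t(state IV) + 0.4·t(state I)
t(state I) = 1 + 0.2·t(state IV) + 0.4·t(state I)
Solving: t(state IV) = 2.9412, t(state I) = 2.6471.
Expected picoseconds from state I to state V: 2.6471.

2.6471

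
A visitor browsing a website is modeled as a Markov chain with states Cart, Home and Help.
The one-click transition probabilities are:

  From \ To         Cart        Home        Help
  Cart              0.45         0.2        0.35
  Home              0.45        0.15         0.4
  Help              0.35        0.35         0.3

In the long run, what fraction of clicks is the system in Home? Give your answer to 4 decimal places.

0.2397

Let the stationary distribution be π with π = πP and π_1 + π_2 + π_3 = 1.
π_1 = 0.45·π_1 + 0.45·π_2 + 0.35·π_3
π_2 = 0.2·π_1 + 0.15·π_2 + 0.35·π_3
Solving with the normalization constraint gives π = (0.4155, 0.2397, 0.3447).
So the stationary probability of Home is 0.2397.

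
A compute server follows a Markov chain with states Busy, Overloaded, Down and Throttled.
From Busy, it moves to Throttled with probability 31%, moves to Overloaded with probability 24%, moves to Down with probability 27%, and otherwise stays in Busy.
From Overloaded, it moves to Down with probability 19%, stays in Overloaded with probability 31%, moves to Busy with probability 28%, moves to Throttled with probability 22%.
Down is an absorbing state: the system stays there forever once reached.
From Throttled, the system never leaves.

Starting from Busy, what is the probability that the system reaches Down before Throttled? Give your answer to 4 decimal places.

0.4651

Let h(s) be the probability of absorption at Down starting from transient state s. Then h(Down) = 1 and h(Throttled) = 0. By first-step analysis:
h(Busy) = 0.18·h(Busy) + 0.24·h(Overloaded) + 0.27·1 + 0.31·0
h(Overloaded) = 0.28·h(Busy) + 0.31·h(Overloaded) + 0.19·1 + 0.22·0
Solving: h(Busy) = 0.4651, h(Overloaded) = 0.4641.
Starting from Busy, the probability is 0.4651.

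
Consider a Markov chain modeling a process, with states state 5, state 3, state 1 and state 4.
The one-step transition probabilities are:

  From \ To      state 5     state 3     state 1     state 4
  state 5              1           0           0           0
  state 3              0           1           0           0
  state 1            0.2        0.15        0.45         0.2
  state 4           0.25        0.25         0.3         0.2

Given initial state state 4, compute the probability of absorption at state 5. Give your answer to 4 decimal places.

0.5197

Let h(s) be the probability of absorption at state 5 starting from transient state s. Then h(state 5) = 1 and h(state 3) = 0. By first-step analysis:
h(state 1) = 0.2·1 + 0.15·0 + 0.45·h(state 1) + 0.2·h(state 4)
h(state 4) = 0.25·1 + 0.25·0 + 0.3·h(state 1) + 0.2·h(state 4)
Solving: h(state 1) = 0.5526, h(state 4) = 0.5197.
Starting from state 4, the probability is 0.5197.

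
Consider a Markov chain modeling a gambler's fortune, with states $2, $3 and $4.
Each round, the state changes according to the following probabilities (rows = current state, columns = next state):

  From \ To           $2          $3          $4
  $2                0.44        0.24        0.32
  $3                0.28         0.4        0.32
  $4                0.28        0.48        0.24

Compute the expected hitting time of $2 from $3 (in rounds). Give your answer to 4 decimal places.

3.5714

Let t(s) be the expected number of rounds to first reach $2 from state s, with t($2) = 0. Conditioning on the first round:
t($3) = 1 + 0.4·t($3) + 0.32·t($4)
t($4) = 1 + 0.48·t($3) + 0.24·t($4)
Solving: t($3) = 3.5714, t($4) = 3.5714.
Expected rounds from $3 to $2: 3.5714.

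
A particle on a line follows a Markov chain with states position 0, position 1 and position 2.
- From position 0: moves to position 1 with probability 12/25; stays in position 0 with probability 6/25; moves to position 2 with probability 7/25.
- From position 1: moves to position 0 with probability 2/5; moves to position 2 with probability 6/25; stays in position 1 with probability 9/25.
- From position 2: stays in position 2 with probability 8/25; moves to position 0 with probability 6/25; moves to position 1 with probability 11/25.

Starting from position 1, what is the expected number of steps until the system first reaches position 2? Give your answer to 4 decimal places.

3.9402

Let t(s) be the expected number of steps to first reach position 2 from state s, with t(position 2) = 0. Conditioning on the first step:
t(position 0) = 1 + 0.24·t(position 0) + 0.48·t(position 1)
t(position 1) = 1 + 0.4·t(position 0) + 0.36·t(position 1)
Solving: t(position 0) = 3.8043, t(position 1) = 3.9402.
Expected steps from position 1 to position 2: 3.9402.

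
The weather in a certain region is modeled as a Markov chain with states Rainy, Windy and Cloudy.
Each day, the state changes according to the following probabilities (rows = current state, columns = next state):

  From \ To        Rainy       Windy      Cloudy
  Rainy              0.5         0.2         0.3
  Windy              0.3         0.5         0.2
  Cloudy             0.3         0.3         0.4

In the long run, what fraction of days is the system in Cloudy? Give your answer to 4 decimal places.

0.2969

Let the stationary distribution be π with π = πP and π_1 + π_2 + π_3 = 1.
π_1 = 0.5·π_1 + 0.3·π_2 + 0.3·π_3
π_2 = 0.2·π_1 + 0.5·π_2 + 0.3·π_3
Solving with the normalization constraint gives π = (0.3750, 0.3281, 0.2969).
So the stationary probability of Cloudy is 0.2969.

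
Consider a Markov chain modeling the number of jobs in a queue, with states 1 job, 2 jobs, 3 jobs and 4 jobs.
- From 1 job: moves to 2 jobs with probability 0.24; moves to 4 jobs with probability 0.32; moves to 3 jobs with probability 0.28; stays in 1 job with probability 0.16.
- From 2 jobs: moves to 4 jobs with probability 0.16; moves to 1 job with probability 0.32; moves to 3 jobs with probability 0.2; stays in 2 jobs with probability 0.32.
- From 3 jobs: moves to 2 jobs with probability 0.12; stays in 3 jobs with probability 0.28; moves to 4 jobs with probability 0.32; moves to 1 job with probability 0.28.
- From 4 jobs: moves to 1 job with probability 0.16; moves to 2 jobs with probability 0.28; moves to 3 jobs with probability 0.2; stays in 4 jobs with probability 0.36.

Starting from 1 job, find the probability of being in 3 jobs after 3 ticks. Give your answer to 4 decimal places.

Propagate the distribution vector 3 ticks from 1 job.
After 0 ticks: (1.0000, 0.0000, 0.0000, 0.0000)
After 1 tick: (0.1600, 0.2400, 0.2800, 0.3200)
After 2 ticks: (0.2320, 0.2384, 0.2352, 0.2944)
After 3 ticks: (0.2264, 0.2426, 0.2374, 0.2936)
P(in 3 jobs after 3 ticks) = 0.2374

0.2374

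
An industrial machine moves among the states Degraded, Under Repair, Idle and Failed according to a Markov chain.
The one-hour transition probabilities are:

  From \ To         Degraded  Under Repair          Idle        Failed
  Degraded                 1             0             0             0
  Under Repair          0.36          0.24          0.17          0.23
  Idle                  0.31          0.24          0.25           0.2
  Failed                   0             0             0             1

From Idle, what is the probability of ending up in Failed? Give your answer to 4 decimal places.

Let h(s) be the probability of absorption at Failed starting from transient state s. Then h(Failed) = 1 and h(Degraded) = 0. By first-step analysis:
h(Under Repair) = 0.36·0 + 0.24·h(Under Repair) + 0.17·h(Idle) + 0.23·1
h(Idle) = 0.31·0 + 0.24·h(Under Repair) + 0.25·h(Idle) + 0.2·1
Solving: h(Under Repair) = 0.3902, h(Idle) = 0.3915.
Starting from Idle, the probability is 0.3915.

0.3915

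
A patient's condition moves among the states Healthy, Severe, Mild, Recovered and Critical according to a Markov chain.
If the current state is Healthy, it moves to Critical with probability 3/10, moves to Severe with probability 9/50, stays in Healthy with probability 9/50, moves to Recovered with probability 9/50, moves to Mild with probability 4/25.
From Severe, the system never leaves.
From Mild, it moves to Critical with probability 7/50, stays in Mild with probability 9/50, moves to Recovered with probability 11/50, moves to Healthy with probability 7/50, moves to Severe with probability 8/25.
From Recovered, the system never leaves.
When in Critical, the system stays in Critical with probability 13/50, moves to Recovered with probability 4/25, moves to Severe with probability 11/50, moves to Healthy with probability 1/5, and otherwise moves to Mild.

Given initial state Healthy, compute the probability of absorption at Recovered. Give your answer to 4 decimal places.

0.4593

Let h(s) be the probability of absorption at Recovered starting from transient state s. Then h(Recovered) = 1 and h(Severe) = 0. By first-step analysis:
h(Healthy) = 0.18·h(Healthy) + 0.18·0 + 0.16·h(Mild) + 0.18·1 + 0.3·h(Critical)
h(Mild) = 0.14·h(Healthy) + 0.32·0 + 0.18·h(Mild) + 0.22·1 + 0.14·h(Critical)
h(Critical) = 0.2·h(Healthy) + 0.22·0 + 0.16·h(Mild) + 0.16·1 + 0.26·h(Critical)
Solving: h(Healthy) = 0.4593, h(Mild) = 0.4203, h(Critical) = 0.4312.
Starting from Healthy, the probability is 0.4593.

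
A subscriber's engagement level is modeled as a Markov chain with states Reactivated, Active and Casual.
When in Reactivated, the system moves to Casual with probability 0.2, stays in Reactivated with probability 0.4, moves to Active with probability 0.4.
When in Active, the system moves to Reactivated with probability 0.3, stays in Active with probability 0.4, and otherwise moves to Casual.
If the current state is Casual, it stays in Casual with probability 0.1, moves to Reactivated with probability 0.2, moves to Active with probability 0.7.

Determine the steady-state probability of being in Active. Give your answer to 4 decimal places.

Let the stationary distribution be π with π = πP and π_1 + π_2 + π_3 = 1.
π_1 = 0.4·π_1 + 0.3·π_2 + 0.2·π_3
π_2 = 0.4·π_1 + 0.4·π_2 + 0.7·π_3
Solving with the normalization constraint gives π = (0.3084, 0.4673, 0.2243).
So the stationary probability of Active is 0.4673.

0.4673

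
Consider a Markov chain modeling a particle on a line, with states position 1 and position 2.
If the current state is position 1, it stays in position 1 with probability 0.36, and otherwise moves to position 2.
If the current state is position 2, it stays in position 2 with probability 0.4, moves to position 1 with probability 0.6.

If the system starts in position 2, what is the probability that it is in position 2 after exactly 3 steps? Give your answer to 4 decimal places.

0.5094

Propagate the distribution vector 3 steps from position 2.
After 0 steps: (0.0000, 1.0000)
After 1 step: (0.6000, 0.4000)
After 2 steps: (0.4560, 0.5440)
After 3 steps: (0.4906, 0.5094)
P(in position 2 after 3 steps) = 0.5094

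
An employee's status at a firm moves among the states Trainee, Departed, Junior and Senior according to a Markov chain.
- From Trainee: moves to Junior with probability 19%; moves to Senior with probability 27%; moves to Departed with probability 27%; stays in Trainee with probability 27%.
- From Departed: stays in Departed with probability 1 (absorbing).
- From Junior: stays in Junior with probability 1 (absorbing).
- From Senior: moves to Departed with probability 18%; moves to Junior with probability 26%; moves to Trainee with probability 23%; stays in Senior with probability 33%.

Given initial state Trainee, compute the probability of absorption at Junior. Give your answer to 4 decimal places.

Let h(s) be the probability of absorption at Junior starting from transient state s. Then h(Junior) = 1 and h(Departed) = 0. By first-step analysis:
h(Trainee) = 0.27·h(Trainee) + 0.27·0 + 0.19·1 + 0.27·h(Senior)
h(Senior) = 0.23·h(Trainee) + 0.18·0 + 0.26·1 + 0.33·h(Senior)
Solving: h(Trainee) = 0.4625, h(Senior) = 0.5468.
Starting from Trainee, the probability is 0.4625.

0.4625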